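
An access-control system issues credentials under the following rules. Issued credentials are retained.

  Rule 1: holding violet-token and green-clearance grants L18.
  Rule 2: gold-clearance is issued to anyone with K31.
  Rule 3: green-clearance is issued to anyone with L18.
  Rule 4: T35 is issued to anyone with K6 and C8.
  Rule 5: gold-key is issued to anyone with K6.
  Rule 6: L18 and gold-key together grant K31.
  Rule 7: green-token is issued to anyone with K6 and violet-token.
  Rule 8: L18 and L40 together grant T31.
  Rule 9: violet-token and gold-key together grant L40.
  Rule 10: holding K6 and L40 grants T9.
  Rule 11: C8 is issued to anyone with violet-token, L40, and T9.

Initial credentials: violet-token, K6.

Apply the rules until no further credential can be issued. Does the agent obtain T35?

Yes

Holding K6 grants gold-key (Rule 5).
Holding violet-token and gold-key grants L40 (Rule 9).
Holding K6 and L40 grants T9 (Rule 10).
Holding violet-token, L40, and T9 grants C8 (Rule 11).
Holding K6 and C8 grants T35 (Rule 4).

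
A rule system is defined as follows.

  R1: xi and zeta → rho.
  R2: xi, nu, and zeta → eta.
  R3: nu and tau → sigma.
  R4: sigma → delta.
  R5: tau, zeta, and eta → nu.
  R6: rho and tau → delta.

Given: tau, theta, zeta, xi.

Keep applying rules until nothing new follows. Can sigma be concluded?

sigma would need nu and tau (R3), but nu is never established.

No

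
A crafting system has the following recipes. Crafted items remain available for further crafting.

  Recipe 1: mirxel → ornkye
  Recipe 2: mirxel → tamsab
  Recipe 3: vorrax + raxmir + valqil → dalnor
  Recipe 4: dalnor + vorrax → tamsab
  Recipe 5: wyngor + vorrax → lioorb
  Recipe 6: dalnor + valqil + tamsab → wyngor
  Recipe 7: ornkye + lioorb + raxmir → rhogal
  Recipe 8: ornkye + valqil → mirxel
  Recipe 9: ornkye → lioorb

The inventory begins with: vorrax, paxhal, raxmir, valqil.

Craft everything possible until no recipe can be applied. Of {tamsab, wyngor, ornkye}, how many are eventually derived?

vorrax + raxmir + valqil → dalnor (Recipe 3).
Using Recipe 4, dalnor and vorrax make tamsab.
dalnor + valqil + tamsab → wyngor (Recipe 6).
tamsab: reached.
wyngor: reached.
ornkye would need mirxel (Recipe 1), but mirxel is never obtained.
Reached: tamsab and wyngor — 2 of the 3.

2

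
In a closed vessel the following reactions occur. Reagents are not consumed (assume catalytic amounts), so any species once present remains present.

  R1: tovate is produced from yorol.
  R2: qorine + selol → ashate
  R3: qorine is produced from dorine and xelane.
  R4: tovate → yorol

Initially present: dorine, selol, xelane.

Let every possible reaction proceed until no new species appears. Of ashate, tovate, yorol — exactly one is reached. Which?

dorine and xelane present → qorine forms (R3).
qorine and selol present → ashate forms (R2).
tovate would need yorol (R1), but yorol never forms. yorol would need tovate (R4), but tovate never forms.

ashate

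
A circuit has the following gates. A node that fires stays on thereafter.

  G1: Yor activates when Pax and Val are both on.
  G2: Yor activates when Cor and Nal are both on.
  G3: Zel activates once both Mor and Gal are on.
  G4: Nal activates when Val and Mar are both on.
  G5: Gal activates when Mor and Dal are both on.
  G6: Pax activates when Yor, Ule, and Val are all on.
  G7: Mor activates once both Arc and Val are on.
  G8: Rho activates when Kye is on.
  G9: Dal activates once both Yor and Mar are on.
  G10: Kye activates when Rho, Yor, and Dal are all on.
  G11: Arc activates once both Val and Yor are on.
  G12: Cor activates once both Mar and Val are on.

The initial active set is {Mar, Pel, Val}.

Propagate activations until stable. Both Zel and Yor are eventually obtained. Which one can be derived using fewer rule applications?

Yor: Val and Mar are on, so Nal activates (G4). Mar and Val are on, so Cor activates (G12). G2: Cor and Nal on → Yor on. [3 rule applications]
Zel: Val and Mar are on, so Nal activates (G4). Mar and Val are on, so Cor activates (G12). Cor and Nal are on, so Yor activates (G2). Val and Yor are on, so Arc activates (G11). G9: Yor and Mar on → Dal on. G7: Arc and Val on → Mor on. Mor and Dal are on, so Gal activates (G5). Mor and Gal are on, so Zel activates (G3). [8 rule applications]
Yor needs fewer.

Yor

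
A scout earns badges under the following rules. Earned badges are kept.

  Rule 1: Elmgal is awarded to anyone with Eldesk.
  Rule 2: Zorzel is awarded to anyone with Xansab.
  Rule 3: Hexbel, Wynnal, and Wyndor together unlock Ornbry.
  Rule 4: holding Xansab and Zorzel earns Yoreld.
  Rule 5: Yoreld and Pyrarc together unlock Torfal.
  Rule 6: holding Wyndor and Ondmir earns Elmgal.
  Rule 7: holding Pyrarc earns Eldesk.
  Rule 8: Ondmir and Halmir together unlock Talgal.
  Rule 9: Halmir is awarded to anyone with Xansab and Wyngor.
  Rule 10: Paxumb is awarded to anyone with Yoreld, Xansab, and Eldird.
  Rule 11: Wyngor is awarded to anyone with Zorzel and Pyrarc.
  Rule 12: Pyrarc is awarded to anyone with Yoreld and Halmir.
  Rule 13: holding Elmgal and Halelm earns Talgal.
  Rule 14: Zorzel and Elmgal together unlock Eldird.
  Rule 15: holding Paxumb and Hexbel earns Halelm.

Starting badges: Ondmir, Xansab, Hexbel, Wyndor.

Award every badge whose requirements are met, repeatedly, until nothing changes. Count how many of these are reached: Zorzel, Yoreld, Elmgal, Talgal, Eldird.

5

With Wyndor and Ondmir, Elmgal is earned (Rule 6).
With Xansab, Zorzel is earned (Rule 2).
With Xansab and Zorzel, Yoreld is earned (Rule 4).
With Zorzel and Elmgal, Eldird is earned (Rule 14).
With Yoreld, Xansab, and Eldird, Paxumb is earned (Rule 10).
With Paxumb and Hexbel, Halelm is earned (Rule 15).
With Elmgal and Halelm, Talgal is earned (Rule 13).
Zorzel: reached.
Yoreld: reached.
Elmgal: reached.
Talgal: reached.
Eldird: reached.
All 5 are reached.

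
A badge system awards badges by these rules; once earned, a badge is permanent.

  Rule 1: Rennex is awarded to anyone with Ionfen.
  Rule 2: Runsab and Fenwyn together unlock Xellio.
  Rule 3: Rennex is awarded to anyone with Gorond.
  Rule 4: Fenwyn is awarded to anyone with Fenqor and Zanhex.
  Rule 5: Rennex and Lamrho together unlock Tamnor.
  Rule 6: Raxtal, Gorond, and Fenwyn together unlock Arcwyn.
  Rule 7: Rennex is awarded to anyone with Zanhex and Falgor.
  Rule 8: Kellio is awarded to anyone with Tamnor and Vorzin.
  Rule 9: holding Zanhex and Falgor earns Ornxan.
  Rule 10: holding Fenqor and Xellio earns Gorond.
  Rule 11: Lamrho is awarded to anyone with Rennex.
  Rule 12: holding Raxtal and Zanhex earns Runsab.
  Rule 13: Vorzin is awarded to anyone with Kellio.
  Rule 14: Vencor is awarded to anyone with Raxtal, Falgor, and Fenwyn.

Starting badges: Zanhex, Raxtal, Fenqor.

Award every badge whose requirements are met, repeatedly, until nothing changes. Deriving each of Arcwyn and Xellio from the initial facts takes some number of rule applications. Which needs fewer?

Xellio

Xellio: With Fenqor and Zanhex, Fenwyn is earned (Rule 4). With Raxtal and Zanhex, Runsab is earned (Rule 12). With Runsab and Fenwyn, Xellio is earned (Rule 2). [3 rule applications]
Arcwyn: With Fenqor and Zanhex, Fenwyn is earned (Rule 4). With Raxtal and Zanhex, Runsab is earned (Rule 12). With Runsab and Fenwyn, Xellio is earned (Rule 2). With Fenqor and Xellio, Gorond is earned (Rule 10). With Raxtal, Gorond, and Fenwyn, Arcwyn is earned (Rule 6). [5 rule applications]
Xellio needs fewer.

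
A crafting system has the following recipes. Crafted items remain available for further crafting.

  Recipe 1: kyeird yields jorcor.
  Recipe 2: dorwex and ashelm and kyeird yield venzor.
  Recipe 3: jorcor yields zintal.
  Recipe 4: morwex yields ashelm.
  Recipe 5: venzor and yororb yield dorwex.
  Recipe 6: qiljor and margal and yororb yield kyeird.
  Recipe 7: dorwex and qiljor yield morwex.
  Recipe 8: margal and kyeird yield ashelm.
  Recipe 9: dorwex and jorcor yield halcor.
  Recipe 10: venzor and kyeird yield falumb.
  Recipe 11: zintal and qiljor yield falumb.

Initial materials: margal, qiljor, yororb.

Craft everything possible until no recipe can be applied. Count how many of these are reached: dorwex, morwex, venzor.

0

dorwex would need venzor and yororb (Recipe 5), but venzor is never obtained.
morwex would need dorwex and qiljor (Recipe 7), but dorwex is never obtained.
venzor would need dorwex, ashelm, and kyeird (Recipe 2), but dorwex is never obtained.
None of the 3 are reached.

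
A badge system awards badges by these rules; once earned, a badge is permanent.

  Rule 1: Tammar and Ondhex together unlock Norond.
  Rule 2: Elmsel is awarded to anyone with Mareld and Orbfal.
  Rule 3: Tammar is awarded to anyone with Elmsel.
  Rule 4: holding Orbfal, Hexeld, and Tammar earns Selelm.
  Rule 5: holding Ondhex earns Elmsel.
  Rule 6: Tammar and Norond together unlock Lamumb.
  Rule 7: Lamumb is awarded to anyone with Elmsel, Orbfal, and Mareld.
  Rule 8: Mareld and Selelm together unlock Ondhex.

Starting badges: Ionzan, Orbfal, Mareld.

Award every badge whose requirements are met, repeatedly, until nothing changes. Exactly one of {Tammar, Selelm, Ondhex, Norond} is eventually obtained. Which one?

Tammar

With Mareld and Orbfal, Elmsel is earned (Rule 2).
With Elmsel, Tammar is earned (Rule 3).
Ondhex would need Mareld and Selelm (Rule 8), but Selelm is never earned. Selelm would need Orbfal, Hexeld, and Tammar (Rule 4), but Hexeld is never earned. Norond would need Tammar and Ondhex (Rule 1), but Ondhex is never earned.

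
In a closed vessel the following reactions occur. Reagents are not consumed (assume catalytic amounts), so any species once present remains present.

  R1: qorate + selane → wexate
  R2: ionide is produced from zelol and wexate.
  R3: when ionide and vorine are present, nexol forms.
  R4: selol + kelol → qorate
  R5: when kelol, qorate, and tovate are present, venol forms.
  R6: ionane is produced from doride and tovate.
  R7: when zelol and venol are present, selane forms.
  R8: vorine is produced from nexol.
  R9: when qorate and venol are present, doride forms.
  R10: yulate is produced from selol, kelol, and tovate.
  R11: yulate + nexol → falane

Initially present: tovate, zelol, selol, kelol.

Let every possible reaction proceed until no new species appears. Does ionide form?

Yes

selol and kelol present → qorate forms (R4).
kelol, qorate, and tovate present → venol forms (R5).
zelol and venol present → selane forms (R7).
qorate and selane present → wexate forms (R1).
zelol and wexate present → ionide forms (R2).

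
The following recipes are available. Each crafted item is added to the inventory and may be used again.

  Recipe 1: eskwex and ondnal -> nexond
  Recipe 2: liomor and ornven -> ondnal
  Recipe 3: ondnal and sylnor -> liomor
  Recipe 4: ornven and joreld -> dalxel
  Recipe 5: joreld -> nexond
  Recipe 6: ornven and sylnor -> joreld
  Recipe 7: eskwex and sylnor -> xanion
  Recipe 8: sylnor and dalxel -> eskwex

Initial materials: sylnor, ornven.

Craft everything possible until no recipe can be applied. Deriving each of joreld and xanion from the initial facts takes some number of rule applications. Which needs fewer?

joreld: ornven and sylnor -> joreld (Recipe 6). [1 rule application]
xanion: Using Recipe 6, ornven and sylnor make joreld. ornven and joreld -> dalxel (Recipe 4). sylnor and dalxel -> eskwex (Recipe 8). Using Recipe 7, eskwex and sylnor make xanion. [4 rule applications]
joreld needs fewer.

joreld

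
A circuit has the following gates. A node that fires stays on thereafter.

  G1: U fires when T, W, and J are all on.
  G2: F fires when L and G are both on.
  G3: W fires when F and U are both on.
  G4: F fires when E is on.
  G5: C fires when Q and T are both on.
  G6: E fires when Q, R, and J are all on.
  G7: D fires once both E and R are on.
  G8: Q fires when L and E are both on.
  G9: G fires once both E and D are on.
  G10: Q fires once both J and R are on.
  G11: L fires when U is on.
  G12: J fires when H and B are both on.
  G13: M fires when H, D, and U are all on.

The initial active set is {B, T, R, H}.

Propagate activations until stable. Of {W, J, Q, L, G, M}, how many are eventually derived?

H and B are on, so J fires (G12).
J and R are on, so Q fires (G10).
Q, R, and J are on, so E fires (G6).
E and R are on, so D fires (G7).
G9: E and D on → G on.
W would need F and U (G3), but U never turns on.
J: reached.
Q: reached.
L would need U (G11), but U never turns on.
G: reached.
M would need H, D, and U (G13), but U never turns on.
Reached: J, Q, and G — 3 of the 6.

3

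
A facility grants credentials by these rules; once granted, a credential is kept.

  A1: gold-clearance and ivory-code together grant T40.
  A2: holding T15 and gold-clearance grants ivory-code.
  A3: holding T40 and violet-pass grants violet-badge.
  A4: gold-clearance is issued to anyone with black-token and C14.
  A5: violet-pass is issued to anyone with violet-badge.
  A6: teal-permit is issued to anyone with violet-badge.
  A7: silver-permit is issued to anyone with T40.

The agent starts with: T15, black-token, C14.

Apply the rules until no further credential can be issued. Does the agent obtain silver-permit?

Yes

Holding black-token and C14 grants gold-clearance (A4).
Holding T15 and gold-clearance grants ivory-code (A2).
Holding gold-clearance and ivory-code grants T40 (A1).
Holding T40 grants silver-permit (A7).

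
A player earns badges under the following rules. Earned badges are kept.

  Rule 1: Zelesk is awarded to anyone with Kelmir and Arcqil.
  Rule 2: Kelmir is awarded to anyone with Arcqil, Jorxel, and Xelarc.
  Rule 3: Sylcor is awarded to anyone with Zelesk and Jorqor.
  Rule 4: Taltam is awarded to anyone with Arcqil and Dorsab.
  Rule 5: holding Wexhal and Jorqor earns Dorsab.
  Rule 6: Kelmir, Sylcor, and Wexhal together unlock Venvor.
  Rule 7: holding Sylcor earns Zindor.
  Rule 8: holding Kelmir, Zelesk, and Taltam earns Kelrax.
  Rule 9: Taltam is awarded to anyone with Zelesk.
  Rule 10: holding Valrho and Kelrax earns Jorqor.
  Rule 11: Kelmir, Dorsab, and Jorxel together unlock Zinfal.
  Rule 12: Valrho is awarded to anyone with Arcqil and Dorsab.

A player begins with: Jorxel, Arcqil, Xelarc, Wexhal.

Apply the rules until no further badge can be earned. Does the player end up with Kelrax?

Yes

With Arcqil, Jorxel, and Xelarc, Kelmir is earned (Rule 2).
With Kelmir and Arcqil, Zelesk is earned (Rule 1).
With Zelesk, Taltam is earned (Rule 9).
With Kelmir, Zelesk, and Taltam, Kelrax is earned (Rule 8).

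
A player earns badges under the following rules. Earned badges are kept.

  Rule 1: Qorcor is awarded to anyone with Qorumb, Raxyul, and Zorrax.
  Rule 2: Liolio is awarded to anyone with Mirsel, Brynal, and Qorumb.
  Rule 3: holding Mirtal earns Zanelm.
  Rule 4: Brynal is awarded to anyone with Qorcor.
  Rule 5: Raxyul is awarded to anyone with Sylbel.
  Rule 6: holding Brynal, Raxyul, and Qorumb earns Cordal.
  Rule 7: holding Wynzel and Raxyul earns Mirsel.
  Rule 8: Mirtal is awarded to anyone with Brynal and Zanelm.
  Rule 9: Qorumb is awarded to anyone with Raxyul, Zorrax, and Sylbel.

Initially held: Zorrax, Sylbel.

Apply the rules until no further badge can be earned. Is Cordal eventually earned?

Yes

With Sylbel, Raxyul is earned (Rule 5).
With Raxyul, Zorrax, and Sylbel, Qorumb is earned (Rule 9).
With Qorumb, Raxyul, and Zorrax, Qorcor is earned (Rule 1).
With Qorcor, Brynal is earned (Rule 4).
With Brynal, Raxyul, and Qorumb, Cordal is earned (Rule 6).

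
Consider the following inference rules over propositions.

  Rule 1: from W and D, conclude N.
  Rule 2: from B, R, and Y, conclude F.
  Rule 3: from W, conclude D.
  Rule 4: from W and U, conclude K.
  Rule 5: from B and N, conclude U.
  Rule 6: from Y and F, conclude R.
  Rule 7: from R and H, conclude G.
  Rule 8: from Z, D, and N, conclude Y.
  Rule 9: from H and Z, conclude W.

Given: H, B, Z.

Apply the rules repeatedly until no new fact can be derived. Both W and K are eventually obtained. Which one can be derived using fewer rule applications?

W

W: H and Z hold, so W follows (Rule 9). [1 rule application]
K: H and Z hold, so W follows (Rule 9). W holds, so D follows (Rule 3). From W and D, Rule 1 gives N. From B and N, Rule 5 gives U. W and U hold, so K follows (Rule 4). [5 rule applications]
W needs fewer.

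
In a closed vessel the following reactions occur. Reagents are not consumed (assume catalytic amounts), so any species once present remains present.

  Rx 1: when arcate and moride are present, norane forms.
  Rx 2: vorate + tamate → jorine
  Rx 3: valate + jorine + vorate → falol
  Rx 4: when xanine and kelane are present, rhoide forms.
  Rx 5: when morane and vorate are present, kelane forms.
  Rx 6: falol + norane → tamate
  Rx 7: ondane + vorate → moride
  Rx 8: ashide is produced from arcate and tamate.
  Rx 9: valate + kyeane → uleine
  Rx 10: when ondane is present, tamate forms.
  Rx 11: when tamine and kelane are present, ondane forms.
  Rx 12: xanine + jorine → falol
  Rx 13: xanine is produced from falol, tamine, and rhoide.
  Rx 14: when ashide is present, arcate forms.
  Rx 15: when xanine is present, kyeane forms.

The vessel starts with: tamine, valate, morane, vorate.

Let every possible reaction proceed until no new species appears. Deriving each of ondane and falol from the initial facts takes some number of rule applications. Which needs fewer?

ondane: morane and vorate present → kelane forms (Rx 5). tamine and kelane present → ondane forms (Rx 11). [2 rule applications]
falol: morane and vorate present → kelane forms (Rx 5). tamine and kelane present → ondane forms (Rx 11). ondane present → tamate forms (Rx 10). vorate and tamate present → jorine forms (Rx 2). valate, jorine, and vorate present → falol forms (Rx 3). [5 rule applications]
ondane needs fewer.

ondane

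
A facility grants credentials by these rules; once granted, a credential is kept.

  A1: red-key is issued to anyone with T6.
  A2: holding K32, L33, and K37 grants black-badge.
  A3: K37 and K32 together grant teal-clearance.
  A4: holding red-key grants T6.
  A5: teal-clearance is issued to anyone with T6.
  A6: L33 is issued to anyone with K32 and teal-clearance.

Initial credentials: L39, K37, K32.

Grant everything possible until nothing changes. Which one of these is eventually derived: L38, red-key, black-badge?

black-badge

Holding K37 and K32 grants teal-clearance (A3).
Holding K32 and teal-clearance grants L33 (A6).
Holding K32, L33, and K37 grants black-badge (A2).
No rule produces L38, and it is not given. red-key would need T6 (A1), but T6 is never granted.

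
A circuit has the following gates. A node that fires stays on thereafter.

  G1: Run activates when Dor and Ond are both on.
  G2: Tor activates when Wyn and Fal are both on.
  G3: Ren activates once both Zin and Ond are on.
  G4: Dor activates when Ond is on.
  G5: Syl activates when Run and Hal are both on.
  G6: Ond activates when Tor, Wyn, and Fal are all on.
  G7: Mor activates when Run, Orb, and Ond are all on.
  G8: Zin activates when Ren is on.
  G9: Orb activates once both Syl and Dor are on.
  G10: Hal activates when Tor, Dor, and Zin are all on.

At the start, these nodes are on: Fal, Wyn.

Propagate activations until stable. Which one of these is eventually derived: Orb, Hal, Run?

Run

Wyn and Fal are on, so Tor activates (G2).
Tor, Wyn, and Fal are on, so Ond activates (G6).
G4: Ond on → Dor on.
G1: Dor and Ond on → Run on.
Hal would need Tor, Dor, and Zin (G10), but Zin never turns on. Orb would need Syl and Dor (G9), but Syl never turns on.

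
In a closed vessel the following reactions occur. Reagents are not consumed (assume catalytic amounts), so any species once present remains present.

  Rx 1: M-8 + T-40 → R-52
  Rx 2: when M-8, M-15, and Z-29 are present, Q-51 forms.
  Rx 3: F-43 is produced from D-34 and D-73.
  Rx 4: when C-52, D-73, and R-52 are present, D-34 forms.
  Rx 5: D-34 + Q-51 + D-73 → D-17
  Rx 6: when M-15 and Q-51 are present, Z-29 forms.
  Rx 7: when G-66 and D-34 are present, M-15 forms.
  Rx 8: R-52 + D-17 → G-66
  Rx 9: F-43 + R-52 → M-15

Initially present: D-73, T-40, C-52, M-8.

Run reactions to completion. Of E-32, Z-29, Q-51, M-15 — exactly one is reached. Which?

M-15

M-8 and T-40 present → R-52 forms (Rx 1).
C-52, D-73, and R-52 present → D-34 forms (Rx 4).
D-34 and D-73 present → F-43 forms (Rx 3).
F-43 and R-52 present → M-15 forms (Rx 9).
No rule produces E-32, and it is not given. Z-29 would need M-15 and Q-51 (Rx 6), but Q-51 never forms. Q-51 would need M-8, M-15, and Z-29 (Rx 2), but Z-29 never forms.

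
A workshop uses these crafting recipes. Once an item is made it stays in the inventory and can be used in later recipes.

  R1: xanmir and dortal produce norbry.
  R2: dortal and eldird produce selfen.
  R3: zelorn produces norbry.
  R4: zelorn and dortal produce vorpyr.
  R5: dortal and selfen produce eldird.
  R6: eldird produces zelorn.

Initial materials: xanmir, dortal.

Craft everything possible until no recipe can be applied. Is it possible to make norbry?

Yes

xanmir and dortal → norbry (R1).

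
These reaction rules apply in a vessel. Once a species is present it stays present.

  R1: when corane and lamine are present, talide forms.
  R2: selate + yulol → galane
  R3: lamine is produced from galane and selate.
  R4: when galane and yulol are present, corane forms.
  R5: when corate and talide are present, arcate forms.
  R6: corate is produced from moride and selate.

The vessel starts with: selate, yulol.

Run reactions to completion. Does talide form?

selate and yulol present → galane forms (R2).
galane and selate present → lamine forms (R3).
galane and yulol present → corane forms (R4).
corane and lamine present → talide forms (R1).

Yes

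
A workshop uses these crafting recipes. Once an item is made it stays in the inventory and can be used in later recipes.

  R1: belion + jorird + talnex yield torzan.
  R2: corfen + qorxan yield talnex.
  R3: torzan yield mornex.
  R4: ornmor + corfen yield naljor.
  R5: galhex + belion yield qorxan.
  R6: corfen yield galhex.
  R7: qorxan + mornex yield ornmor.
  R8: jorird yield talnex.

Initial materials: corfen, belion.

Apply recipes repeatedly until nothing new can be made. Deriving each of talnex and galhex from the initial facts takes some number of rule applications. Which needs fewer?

galhex

galhex: Using R6, corfen makes galhex. [1 rule application]
talnex: corfen → galhex (R6). galhex + belion → qorxan (R5). corfen + qorxan → talnex (R2). [3 rule applications]
galhex needs fewer.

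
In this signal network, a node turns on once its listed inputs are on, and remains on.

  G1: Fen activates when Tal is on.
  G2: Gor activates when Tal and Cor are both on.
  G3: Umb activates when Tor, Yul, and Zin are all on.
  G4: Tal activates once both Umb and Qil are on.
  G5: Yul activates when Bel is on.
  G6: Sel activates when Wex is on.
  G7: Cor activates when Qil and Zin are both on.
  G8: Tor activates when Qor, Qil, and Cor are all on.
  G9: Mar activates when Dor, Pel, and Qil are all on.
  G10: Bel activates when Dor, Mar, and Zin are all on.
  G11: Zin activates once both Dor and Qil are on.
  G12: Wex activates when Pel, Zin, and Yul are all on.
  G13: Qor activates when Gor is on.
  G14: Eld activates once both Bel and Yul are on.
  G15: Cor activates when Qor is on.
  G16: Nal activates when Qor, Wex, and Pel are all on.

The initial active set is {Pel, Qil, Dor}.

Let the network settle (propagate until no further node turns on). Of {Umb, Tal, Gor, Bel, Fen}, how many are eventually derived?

G9: Dor, Pel, and Qil on → Mar on.
G11: Dor and Qil on → Zin on.
Dor, Mar, and Zin are on, so Bel activates (G10).
Umb would need Tor, Yul, and Zin (G3), but Tor never turns on.
Tal would need Umb and Qil (G4), but Umb never turns on.
Gor would need Tal and Cor (G2), but Tal never turns on.
Bel: reached.
Fen would need Tal (G1), but Tal never turns on.
Reached: Bel — 1 of the 5.

1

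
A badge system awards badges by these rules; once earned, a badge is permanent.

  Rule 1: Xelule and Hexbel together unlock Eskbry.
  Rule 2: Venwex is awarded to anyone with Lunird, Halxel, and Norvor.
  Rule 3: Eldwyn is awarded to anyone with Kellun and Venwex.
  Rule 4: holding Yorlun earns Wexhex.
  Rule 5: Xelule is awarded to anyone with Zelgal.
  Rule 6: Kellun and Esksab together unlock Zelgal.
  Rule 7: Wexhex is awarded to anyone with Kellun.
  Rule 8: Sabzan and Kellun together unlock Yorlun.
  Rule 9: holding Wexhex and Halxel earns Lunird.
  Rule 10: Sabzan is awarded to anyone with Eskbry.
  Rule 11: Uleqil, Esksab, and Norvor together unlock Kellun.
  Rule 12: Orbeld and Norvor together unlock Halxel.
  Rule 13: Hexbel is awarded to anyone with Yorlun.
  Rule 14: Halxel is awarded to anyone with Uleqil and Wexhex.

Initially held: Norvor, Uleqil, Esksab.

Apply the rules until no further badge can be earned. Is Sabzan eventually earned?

No

Sabzan would need Eskbry (Rule 10), but Eskbry is never earned.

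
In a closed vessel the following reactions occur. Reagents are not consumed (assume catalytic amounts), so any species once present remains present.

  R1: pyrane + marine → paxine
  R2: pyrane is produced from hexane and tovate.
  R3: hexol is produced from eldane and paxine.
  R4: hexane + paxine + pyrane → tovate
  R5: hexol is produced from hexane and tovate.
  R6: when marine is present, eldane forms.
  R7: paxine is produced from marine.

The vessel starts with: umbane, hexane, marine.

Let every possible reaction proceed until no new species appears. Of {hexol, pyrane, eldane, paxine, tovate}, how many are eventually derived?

marine present → paxine forms (R7).
marine present → eldane forms (R6).
eldane and paxine present → hexol forms (R3).
hexol: reached.
pyrane would need hexane and tovate (R2), but tovate never forms.
eldane: reached.
paxine: reached.
tovate would need hexane, paxine, and pyrane (R4), but pyrane never forms.
Reached: hexol, eldane, and paxine — 3 of the 5.

3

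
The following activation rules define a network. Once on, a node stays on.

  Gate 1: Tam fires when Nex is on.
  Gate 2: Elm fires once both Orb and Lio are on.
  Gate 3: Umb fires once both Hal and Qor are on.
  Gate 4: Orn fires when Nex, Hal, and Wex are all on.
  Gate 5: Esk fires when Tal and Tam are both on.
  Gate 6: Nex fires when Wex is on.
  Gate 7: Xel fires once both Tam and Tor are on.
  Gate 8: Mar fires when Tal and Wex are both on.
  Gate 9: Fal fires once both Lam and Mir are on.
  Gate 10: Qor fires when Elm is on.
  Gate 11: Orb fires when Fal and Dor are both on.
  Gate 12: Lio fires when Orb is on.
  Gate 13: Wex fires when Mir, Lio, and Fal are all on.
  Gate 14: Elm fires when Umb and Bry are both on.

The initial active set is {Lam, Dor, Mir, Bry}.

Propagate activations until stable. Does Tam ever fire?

Lam and Mir are on, so Fal fires (Gate 9).
Gate 11: Fal and Dor on → Orb on.
Gate 12: Orb on → Lio on.
Gate 13: Mir, Lio, and Fal on → Wex on.
Gate 6: Wex on → Nex on.
Gate 1: Nex on → Tam on.

Yes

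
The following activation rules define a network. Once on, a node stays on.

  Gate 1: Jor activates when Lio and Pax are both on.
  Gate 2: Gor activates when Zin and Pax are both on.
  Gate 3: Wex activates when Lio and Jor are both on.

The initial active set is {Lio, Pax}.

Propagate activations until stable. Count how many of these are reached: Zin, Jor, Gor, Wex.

Gate 1: Lio and Pax on → Jor on.
Lio and Jor are on, so Wex activates (Gate 3).
No rule produces Zin, and it is not given.
Jor: reached.
Gor would need Zin and Pax (Gate 2), but Zin never turns on.
Wex: reached.
Reached: Jor and Wex — 2 of the 4.

2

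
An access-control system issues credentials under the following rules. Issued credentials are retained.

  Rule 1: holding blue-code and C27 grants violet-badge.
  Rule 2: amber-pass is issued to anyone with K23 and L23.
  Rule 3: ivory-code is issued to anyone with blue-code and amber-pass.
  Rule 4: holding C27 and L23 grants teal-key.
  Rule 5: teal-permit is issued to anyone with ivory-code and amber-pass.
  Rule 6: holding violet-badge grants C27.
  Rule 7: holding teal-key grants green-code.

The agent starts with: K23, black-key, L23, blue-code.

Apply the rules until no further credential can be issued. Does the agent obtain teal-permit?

Yes

Holding K23 and L23 grants amber-pass (Rule 2).
Holding blue-code and amber-pass grants ivory-code (Rule 3).
Holding ivory-code and amber-pass grants teal-permit (Rule 5).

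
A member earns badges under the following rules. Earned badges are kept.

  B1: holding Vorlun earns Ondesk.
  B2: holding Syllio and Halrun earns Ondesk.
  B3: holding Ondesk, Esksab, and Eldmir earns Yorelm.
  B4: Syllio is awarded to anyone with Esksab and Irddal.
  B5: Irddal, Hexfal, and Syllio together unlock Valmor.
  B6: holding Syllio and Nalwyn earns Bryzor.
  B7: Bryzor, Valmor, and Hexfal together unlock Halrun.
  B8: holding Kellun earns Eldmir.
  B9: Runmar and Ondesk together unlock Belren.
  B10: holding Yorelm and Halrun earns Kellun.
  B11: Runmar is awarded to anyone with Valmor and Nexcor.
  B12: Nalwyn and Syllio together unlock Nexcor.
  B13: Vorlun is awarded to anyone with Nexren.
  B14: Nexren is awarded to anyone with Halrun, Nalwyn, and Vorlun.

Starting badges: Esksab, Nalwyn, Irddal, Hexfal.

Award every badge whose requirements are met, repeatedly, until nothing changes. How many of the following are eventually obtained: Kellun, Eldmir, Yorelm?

Kellun would need Yorelm and Halrun (B10), but Yorelm is never earned.
Eldmir would need Kellun (B8), but Kellun is never earned.
Yorelm would need Ondesk, Esksab, and Eldmir (B3), but Eldmir is never earned.
None of the 3 are reached.

0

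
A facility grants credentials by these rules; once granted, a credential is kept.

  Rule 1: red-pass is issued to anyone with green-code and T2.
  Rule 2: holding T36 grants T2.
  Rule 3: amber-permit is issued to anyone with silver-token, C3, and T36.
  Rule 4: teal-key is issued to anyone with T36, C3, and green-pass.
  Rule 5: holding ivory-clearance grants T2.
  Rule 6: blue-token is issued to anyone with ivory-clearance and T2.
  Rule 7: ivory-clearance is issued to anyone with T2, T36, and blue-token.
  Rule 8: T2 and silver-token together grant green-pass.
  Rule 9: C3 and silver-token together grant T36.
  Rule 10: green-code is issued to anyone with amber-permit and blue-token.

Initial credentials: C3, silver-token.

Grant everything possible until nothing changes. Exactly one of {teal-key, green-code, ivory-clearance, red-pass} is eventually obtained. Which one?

Holding C3 and silver-token grants T36 (Rule 9).
Holding T36 grants T2 (Rule 2).
Holding T2 and silver-token grants green-pass (Rule 8).
Holding T36, C3, and green-pass grants teal-key (Rule 4).
red-pass would need green-code and T2 (Rule 1), but green-code is never granted. green-code would need amber-permit and blue-token (Rule 10), but blue-token is never granted. ivory-clearance would need T2, T36, and blue-token (Rule 7), but blue-token is never granted.

teal-key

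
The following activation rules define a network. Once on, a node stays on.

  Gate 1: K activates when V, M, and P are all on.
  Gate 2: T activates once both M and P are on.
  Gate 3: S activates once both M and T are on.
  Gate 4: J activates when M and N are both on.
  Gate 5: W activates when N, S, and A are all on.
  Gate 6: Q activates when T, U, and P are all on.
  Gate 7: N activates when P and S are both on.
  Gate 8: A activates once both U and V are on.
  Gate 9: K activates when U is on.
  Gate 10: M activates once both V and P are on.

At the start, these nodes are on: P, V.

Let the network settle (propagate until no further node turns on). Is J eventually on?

Yes

Gate 10: V and P on → M on.
M and P are on, so T activates (Gate 2).
M and T are on, so S activates (Gate 3).
P and S are on, so N activates (Gate 7).
M and N are on, so J activates (Gate 4).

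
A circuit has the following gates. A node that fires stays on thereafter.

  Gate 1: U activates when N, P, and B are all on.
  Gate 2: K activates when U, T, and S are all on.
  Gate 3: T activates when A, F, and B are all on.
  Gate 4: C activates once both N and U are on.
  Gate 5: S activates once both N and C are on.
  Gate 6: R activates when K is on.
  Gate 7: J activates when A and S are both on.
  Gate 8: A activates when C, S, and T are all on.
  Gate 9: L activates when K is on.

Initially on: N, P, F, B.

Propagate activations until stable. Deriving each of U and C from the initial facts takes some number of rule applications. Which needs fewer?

U

U: N, P, and B are on, so U activates (Gate 1). [1 rule application]
C: Gate 1: N, P, and B on → U on. N and U are on, so C activates (Gate 4). [2 rule applications]
U needs fewer.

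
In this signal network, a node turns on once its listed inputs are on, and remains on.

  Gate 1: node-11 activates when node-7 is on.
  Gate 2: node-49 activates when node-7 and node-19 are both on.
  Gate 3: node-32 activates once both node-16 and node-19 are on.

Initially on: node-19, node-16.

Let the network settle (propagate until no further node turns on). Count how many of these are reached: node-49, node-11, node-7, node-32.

node-16 and node-19 are on, so node-32 activates (Gate 3).
node-49 would need node-7 and node-19 (Gate 2), but node-7 never turns on.
node-11 would need node-7 (Gate 1), but node-7 never turns on.
No rule produces node-7, and it is not given.
node-32: reached.
Reached: node-32 — 1 of the 4.

1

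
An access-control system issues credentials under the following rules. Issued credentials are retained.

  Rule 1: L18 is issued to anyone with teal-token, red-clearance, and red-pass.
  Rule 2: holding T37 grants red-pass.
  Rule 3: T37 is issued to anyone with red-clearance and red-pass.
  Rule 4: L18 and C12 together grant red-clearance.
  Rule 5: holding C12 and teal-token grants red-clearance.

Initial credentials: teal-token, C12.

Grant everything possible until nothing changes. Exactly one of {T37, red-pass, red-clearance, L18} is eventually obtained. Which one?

Holding C12 and teal-token grants red-clearance (Rule 5).
L18 would need teal-token, red-clearance, and red-pass (Rule 1), but red-pass is never granted. T37 would need red-clearance and red-pass (Rule 3), but red-pass is never granted. red-pass would need T37 (Rule 2), but T37 is never granted.

red-clearance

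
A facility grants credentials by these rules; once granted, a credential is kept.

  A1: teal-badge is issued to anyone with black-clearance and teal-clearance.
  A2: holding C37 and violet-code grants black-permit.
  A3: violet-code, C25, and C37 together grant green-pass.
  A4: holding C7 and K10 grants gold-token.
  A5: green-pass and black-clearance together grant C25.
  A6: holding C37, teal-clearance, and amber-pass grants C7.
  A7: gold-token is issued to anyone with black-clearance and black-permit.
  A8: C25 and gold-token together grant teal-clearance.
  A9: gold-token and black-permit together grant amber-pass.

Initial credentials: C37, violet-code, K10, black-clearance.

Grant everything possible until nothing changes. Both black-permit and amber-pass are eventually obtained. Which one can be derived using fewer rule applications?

black-permit: Holding C37 and violet-code grants black-permit (A2). [1 rule application]
amber-pass: Holding C37 and violet-code grants black-permit (A2). Holding black-clearance and black-permit grants gold-token (A7). Holding gold-token and black-permit grants amber-pass (A9). [3 rule applications]
black-permit needs fewer.

black-permit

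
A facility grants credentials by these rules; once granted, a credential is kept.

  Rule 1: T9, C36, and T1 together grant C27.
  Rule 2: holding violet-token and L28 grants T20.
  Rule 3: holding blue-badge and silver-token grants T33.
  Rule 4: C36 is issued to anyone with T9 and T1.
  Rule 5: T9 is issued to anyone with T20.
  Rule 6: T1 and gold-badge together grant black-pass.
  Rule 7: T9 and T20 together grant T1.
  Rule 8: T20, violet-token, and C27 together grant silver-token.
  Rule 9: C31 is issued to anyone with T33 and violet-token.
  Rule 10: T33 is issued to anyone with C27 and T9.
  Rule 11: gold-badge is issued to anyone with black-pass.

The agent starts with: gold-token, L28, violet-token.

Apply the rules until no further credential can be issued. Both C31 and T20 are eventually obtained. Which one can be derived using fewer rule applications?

T20: Holding violet-token and L28 grants T20 (Rule 2). [1 rule application]
C31: Holding violet-token and L28 grants T20 (Rule 2). Holding T20 grants T9 (Rule 5). Holding T9 and T20 grants T1 (Rule 7). Holding T9 and T1 grants C36 (Rule 4). Holding T9, C36, and T1 grants C27 (Rule 1). Holding C27 and T9 grants T33 (Rule 10). Holding T33 and violet-token grants C31 (Rule 9). [7 rule applications]
T20 needs fewer.

T20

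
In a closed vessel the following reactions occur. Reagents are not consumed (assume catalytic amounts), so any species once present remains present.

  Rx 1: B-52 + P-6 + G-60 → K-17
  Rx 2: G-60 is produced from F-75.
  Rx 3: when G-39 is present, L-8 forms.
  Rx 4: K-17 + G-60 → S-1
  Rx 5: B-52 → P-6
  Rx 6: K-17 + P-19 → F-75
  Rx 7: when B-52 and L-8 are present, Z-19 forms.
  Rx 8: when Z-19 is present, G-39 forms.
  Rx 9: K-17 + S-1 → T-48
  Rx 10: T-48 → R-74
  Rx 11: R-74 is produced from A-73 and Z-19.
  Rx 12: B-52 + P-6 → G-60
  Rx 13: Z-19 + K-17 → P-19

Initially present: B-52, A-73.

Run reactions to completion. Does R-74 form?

B-52 present → P-6 forms (Rx 5).
B-52 and P-6 present → G-60 forms (Rx 12).
B-52, P-6, and G-60 present → K-17 forms (Rx 1).
K-17 and G-60 present → S-1 forms (Rx 4).
K-17 and S-1 present → T-48 forms (Rx 9).
T-48 present → R-74 forms (Rx 10).

Yes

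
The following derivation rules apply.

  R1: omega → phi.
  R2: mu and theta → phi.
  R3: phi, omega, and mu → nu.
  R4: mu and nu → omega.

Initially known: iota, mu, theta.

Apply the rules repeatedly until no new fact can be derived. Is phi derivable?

mu and theta hold, so phi follows (R2).

Yes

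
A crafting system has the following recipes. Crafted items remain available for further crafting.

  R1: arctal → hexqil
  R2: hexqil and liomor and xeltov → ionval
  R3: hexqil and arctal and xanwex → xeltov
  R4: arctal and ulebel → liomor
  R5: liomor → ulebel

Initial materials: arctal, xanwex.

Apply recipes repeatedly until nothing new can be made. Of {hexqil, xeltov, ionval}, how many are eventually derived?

Using R1, arctal makes hexqil.
Using R3, hexqil, arctal, and xanwex make xeltov.
hexqil: reached.
xeltov: reached.
ionval would need hexqil, liomor, and xeltov (R2), but liomor is never obtained.
Reached: hexqil and xeltov — 2 of the 3.

2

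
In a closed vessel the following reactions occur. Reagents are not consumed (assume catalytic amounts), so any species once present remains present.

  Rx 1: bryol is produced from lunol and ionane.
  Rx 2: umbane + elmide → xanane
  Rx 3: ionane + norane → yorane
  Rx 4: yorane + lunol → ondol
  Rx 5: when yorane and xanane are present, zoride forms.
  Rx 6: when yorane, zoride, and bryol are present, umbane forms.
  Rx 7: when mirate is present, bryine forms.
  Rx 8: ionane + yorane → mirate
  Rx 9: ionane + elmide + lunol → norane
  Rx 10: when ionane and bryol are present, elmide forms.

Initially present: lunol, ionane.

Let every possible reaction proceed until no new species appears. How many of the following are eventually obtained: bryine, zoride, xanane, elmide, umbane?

2

lunol and ionane present → bryol forms (Rx 1).
ionane and bryol present → elmide forms (Rx 10).
ionane, elmide, and lunol present → norane forms (Rx 9).
ionane and norane present → yorane forms (Rx 3).
ionane and yorane present → mirate forms (Rx 8).
mirate present → bryine forms (Rx 7).
bryine: reached.
zoride would need yorane and xanane (Rx 5), but xanane never forms.
xanane would need umbane and elmide (Rx 2), but umbane never forms.
elmide: reached.
umbane would need yorane, zoride, and bryol (Rx 6), but zoride never forms.
Reached: bryine and elmide — 2 of the 5.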